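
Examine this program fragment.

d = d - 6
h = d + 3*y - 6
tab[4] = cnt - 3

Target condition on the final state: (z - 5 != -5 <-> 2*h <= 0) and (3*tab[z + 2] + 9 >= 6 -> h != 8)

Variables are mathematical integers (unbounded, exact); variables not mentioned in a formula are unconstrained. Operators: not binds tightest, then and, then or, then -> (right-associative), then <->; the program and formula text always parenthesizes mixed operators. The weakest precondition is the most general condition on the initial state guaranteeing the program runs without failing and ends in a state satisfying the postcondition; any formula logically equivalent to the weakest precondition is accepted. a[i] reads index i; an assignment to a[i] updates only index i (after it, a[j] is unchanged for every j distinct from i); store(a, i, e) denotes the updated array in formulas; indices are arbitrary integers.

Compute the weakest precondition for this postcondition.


Working backward. After the program, the postcondition (z - 5 != -5 <-> 2*h <= 0) and (3*tab[z + 2] + 9 >= 6 -> h != 8) must hold; in canonical form it is (z != 0 <-> 2*h <= 0) and (3*tab[z + 2] >= -3 -> h != 8).
Before tab[4] := cnt - 3: (z != 0 <-> 2*h <= 0) and (3*store(tab, 4, cnt - 3)[z + 2] >= -3 -> h != 8)
Before h := d + 3*y - 6: (z != 0 <-> 2*d + 6*y <= 12) and (3*store(tab, 4, cnt - 3)[z + 2] >= -3 -> d + 3*y != 14)
Before d := d - 6: (z != 0 <-> 2*d + 6*y <= 24) and (3*store(tab, 4, cnt - 3)[z + 2] >= -3 -> d + 3*y != 20)
Answer: WP = (z != 0 <-> 2*d + 6*y <= 24) and (3*store(tab, 4, cnt - 3)[z + 2] >= -3 -> d + 3*y != 20)


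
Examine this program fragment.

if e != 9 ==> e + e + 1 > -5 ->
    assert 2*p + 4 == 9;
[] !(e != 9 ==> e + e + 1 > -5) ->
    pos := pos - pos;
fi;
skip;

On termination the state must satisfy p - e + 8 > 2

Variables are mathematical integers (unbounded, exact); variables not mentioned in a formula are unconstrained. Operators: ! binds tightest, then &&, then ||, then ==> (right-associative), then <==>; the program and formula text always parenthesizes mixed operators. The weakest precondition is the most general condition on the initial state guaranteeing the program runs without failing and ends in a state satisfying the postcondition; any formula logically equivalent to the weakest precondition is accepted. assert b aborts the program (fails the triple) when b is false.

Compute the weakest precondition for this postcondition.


Working backward. After the program, the postcondition p - e + 8 > 2 must hold; in canonical form it is p > e - 6.
Before skip: p > e - 6
Then branch requires 2*p == 5 && p > e - 6; else branch requires p > e - 6.
Before the if: ((e != 9 ==> 2*e > -6) ==> (2*p == 5 && p > e - 6)) && ((!(e != 9 ==> 2*e > -6)) ==> p > e - 6)
Answer: WP = ((e != 9 ==> 2*e > -6) ==> (2*p == 5 && p > e - 6)) && ((!(e != 9 ==> 2*e > -6)) ==> p > e - 6)


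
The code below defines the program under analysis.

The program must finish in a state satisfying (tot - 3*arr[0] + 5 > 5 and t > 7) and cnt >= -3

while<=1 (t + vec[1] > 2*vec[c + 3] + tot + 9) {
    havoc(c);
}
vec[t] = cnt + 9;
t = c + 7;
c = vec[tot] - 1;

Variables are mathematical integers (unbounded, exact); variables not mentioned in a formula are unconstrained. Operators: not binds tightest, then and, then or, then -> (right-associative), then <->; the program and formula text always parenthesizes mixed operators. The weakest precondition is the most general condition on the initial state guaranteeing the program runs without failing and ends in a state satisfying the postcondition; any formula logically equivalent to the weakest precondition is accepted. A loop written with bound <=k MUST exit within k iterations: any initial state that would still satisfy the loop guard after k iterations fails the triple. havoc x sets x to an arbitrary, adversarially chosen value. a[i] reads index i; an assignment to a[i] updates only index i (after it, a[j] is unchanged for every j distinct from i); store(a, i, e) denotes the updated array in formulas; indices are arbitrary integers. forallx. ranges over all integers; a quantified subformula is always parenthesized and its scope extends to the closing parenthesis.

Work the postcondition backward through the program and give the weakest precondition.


Working backward. After the program, the postcondition (tot - 3*arr[0] + 5 > 5 and t > 7) and cnt >= -3 must hold; in canonical form it is tot > 3*arr[0] and t > 7 and cnt >= -3.
Before c := vec[tot] - 1: tot > 3*arr[0] and t > 7 and cnt >= -3
Before t := c + 7: tot > 3*arr[0] and c > 0 and cnt >= -3
Before vec[t] := cnt + 9: tot > 3*arr[0] and c > 0 and cnt >= -3
Before the loop (bound <=1), unroll the exhaustion recursion (WP_0 = exit-now case; WP_j = one more guarded iteration, up to j = 1):
  WP_0: (not (vec[1] + t > 2*vec[c + 3] + tot + 9)) and tot > 3*arr[0] and c > 0 and cnt >= -3
  WP_1: (vec[1] + t > 2*vec[c + 3] + tot + 9 -> (forall c_1. ((not (vec[1] + t > 2*vec[c_1 + 3] + tot + 9)) and tot > 3*arr[0] and c_1 > 0 and cnt >= -3))) and ((not (vec[1] + t > 2*vec[c + 3] + tot + 9)) -> (tot > 3*arr[0] and c > 0 and cnt >= -3))
So before the loop: (vec[1] + t > 2*vec[c + 3] + tot + 9 -> (forall c_1. ((not (vec[1] + t > 2*vec[c_1 + 3] + tot + 9)) and tot > 3*arr[0] and c_1 > 0 and cnt >= -3))) and ((not (vec[1] + t > 2*vec[c + 3] + tot + 9)) -> (tot > 3*arr[0] and c > 0 and cnt >= -3))
Answer: WP = (vec[1] + t > 2*vec[c + 3] + tot + 9 -> (forall c_1. ((not (vec[1] + t > 2*vec[c_1 + 3] + tot + 9)) and tot > 3*arr[0] and c_1 > 0 and cnt >= -3))) and ((not (vec[1] + t > 2*vec[c + 3] + tot + 9)) -> (tot > 3*arr[0] and c > 0 and cnt >= -3))


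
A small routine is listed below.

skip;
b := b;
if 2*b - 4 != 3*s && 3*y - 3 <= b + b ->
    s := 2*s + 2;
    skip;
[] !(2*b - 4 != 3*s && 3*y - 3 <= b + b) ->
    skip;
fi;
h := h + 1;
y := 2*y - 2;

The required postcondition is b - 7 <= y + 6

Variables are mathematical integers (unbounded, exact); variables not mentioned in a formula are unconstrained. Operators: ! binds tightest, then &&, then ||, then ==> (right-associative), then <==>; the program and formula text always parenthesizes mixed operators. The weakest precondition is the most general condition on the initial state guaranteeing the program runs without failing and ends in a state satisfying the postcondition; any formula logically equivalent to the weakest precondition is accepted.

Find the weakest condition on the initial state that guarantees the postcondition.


Working backward. After the program, the postcondition b - 7 <= y + 6 must hold; in canonical form it is b <= y + 13.
Before y := 2*y - 2: b <= 2*y + 11
Before h := h + 1: b <= 2*y + 11
Then branch requires b <= 2*y + 11; else branch requires b <= 2*y + 11.
Before the if: ((2*b != 3*s + 4 && 3*y <= 2*b + 3) ==> b <= 2*y + 11) && ((!(2*b != 3*s + 4 && 3*y <= 2*b + 3)) ==> b <= 2*y + 11)
Before b := b: ((2*b != 3*s + 4 && 3*y <= 2*b + 3) ==> b <= 2*y + 11) && ((!(2*b != 3*s + 4 && 3*y <= 2*b + 3)) ==> b <= 2*y + 11)
Before skip: ((2*b != 3*s + 4 && 3*y <= 2*b + 3) ==> b <= 2*y + 11) && ((!(2*b != 3*s + 4 && 3*y <= 2*b + 3)) ==> b <= 2*y + 11)
Answer: WP = ((2*b != 3*s + 4 && 3*y <= 2*b + 3) ==> b <= 2*y + 11) && ((!(2*b != 3*s + 4 && 3*y <= 2*b + 3)) ==> b <= 2*y + 11)


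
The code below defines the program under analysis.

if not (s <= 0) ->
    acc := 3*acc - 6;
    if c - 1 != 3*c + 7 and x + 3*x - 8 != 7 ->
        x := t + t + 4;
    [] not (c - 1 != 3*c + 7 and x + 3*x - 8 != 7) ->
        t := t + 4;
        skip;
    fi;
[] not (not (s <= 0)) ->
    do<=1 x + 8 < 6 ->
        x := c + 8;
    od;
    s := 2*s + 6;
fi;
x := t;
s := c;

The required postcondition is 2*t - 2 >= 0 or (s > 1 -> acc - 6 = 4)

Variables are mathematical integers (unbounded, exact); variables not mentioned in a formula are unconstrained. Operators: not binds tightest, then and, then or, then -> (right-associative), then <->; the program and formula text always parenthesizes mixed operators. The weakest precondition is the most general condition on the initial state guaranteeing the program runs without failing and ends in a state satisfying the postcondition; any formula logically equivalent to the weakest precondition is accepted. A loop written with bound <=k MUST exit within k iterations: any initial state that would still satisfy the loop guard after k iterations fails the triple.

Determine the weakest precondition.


Working backward. After the program, the postcondition 2*t - 2 >= 0 or (s > 1 -> acc - 6 = 4) must hold; in canonical form it is 2*t >= 2 or (s > 1 -> acc = 10).
Before s := c: 2*t >= 2 or (c > 1 -> acc = 10)
Before x := t: 2*t >= 2 or (c > 1 -> acc = 10)
Then branch requires ((2*c != -8 and 4*x != 15) -> (2*t >= 2 or (c > 1 -> 3*acc = 16))) and ((not (2*c != -8 and 4*x != 15)) -> (2*t >= -6 or (c > 1 -> 3*acc = 16))); else branch requires (x < -2 -> ((not (c < -10)) and (2*t >= 2 or (c > 1 -> acc = 10)))) and ((not (x < -2)) -> (2*t >= 2 or (c > 1 -> acc = 10))).
Before the if: ((not (s <= 0)) -> (((2*c != -8 and 4*x != 15) -> (2*t >= 2 or (c > 1 -> 3*acc = 16))) and ((not (2*c != -8 and 4*x != 15)) -> (2*t >= -6 or (c > 1 -> 3*acc = 16))))) and (s <= 0 -> ((x < -2 -> ((not (c < -10)) and (2*t >= 2 or (c > 1 -> acc = 10)))) and ((not (x < -2)) -> (2*t >= 2 or (c > 1 -> acc = 10)))))
Answer: WP = ((not (s <= 0)) -> (((2*c != -8 and 4*x != 15) -> (2*t >= 2 or (c > 1 -> 3*acc = 16))) and ((not (2*c != -8 and 4*x != 15)) -> (2*t >= -6 or (c > 1 -> 3*acc = 16))))) and (s <= 0 -> ((x < -2 -> ((not (c < -10)) and (2*t >= 2 or (c > 1 -> acc = 10)))) and ((not (x < -2)) -> (2*t >= 2 or (c > 1 -> acc = 10)))))


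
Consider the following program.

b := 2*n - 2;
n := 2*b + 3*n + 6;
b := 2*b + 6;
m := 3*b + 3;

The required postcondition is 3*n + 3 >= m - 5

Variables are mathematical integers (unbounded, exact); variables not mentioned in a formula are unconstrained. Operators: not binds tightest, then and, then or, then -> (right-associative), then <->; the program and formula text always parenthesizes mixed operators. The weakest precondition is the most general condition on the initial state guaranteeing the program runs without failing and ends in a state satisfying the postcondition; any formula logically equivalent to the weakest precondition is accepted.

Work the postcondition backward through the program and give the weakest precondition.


Working backward. After the program, the postcondition 3*n + 3 >= m - 5 must hold; in canonical form it is 3*n >= m - 8.
Before m := 3*b + 3: 3*n >= 3*b - 5
Before b := 2*b + 6: 3*n >= 6*b + 13
Before n := 2*b + 3*n + 6: 9*n >= -5
Before b := 2*n - 2: 9*n >= -5
Answer: WP = 9*n >= -5


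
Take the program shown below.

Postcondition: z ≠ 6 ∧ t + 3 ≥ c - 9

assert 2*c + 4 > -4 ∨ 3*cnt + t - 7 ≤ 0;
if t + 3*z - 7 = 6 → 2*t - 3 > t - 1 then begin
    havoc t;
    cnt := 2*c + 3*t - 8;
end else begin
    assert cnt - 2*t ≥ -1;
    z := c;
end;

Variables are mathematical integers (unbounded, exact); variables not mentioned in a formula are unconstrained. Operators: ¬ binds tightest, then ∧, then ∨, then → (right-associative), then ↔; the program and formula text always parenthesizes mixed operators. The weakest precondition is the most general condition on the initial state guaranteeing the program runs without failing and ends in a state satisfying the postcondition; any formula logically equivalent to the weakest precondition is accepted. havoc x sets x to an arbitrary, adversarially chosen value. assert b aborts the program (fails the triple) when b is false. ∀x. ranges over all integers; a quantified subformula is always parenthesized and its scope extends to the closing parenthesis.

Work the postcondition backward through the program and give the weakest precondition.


Working backward. After the program, the postcondition z ≠ 6 ∧ t + 3 ≥ c - 9 must hold; in canonical form it is z ≠ 6 ∧ t ≥ c - 12.
Then branch requires ∀t_1. (z ≠ 6 ∧ t_1 ≥ c - 12); else branch requires cnt ≥ 2*t - 1 ∧ c ≠ 6 ∧ t ≥ c - 12.
Before the if: ((t + 3*z = 13 → t > 2) → (∀t_1. (z ≠ 6 ∧ t_1 ≥ c - 12))) ∧ ((¬(t + 3*z = 13 → t > 2)) → (cnt ≥ 2*t - 1 ∧ c ≠ 6 ∧ t ≥ c - 12))
Before assert 2*c + 4 > -4 ∨ 3*cnt + t - 7 ≤ 0: (2*c > -8 ∨ 3*cnt + t ≤ 7) ∧ ((t + 3*z = 13 → t > 2) → (∀t_1. (z ≠ 6 ∧ t_1 ≥ c - 12))) ∧ ((¬(t + 3*z = 13 → t > 2)) → (cnt ≥ 2*t - 1 ∧ c ≠ 6 ∧ t ≥ c - 12))
Answer: WP = (2*c > -8 ∨ 3*cnt + t ≤ 7) ∧ ((t + 3*z = 13 → t > 2) → (∀t_1. (z ≠ 6 ∧ t_1 ≥ c - 12))) ∧ ((¬(t + 3*z = 13 → t > 2)) → (cnt ≥ 2*t - 1 ∧ c ≠ 6 ∧ t ≥ c - 12))


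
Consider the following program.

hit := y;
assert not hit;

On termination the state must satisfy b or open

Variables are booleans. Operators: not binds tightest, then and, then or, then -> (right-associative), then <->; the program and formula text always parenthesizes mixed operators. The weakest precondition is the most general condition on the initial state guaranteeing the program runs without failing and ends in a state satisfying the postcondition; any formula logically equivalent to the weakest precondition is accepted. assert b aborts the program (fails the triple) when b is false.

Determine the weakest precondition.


Working backward. After the program, b or open must hold.
Before assert not hit: (not hit) and (b or open)
Before hit := y: (not y) and (b or open)
Answer: WP = (not y) and (b or open)


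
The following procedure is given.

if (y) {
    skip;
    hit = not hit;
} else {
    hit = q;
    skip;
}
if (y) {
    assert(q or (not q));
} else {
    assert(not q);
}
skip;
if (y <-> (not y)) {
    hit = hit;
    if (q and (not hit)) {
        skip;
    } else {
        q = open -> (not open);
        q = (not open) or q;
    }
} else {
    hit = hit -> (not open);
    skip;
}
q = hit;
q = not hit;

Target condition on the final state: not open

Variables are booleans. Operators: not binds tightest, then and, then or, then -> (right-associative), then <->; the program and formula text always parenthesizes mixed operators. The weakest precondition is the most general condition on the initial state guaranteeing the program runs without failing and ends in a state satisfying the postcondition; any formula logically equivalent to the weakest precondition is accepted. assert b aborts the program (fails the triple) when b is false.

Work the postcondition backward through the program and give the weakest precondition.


Working backward. After the program, not open must hold.
Before q := not hit: not open
Before q := hit: not open
Then branch requires ((q and (not hit)) -> (not open)) and ((not (q and (not hit))) -> (not open)); else branch requires not open.
Before the if: ((y <-> (not y)) -> (((q and (not hit)) -> (not open)) and ((not (q and (not hit))) -> (not open)))) and ((not (y <-> (not y))) -> (not open))
Before skip: ((y <-> (not y)) -> (((q and (not hit)) -> (not open)) and ((not (q and (not hit))) -> (not open)))) and ((not (y <-> (not y))) -> (not open))
Then branch requires ((y <-> (not y)) -> (((q and (not hit)) -> (not open)) and ((not (q and (not hit))) -> (not open)))) and ((not (y <-> (not y))) -> (not open)); else branch requires (not q) and ((y <-> (not y)) -> (((q and (not hit)) -> (not open)) and ((not (q and (not hit))) -> (not open)))) and ((not (y <-> (not y))) -> (not open)).
Before the if: (y -> (((y <-> (not y)) -> (((q and (not hit)) -> (not open)) and ((not (q and (not hit))) -> (not open)))) and ((not (y <-> (not y))) -> (not open)))) and ((not y) -> ((not q) and ((y <-> (not y)) -> (((q and (not hit)) -> (not open)) and ((not (q and (not hit))) -> (not open)))) and ((not (y <-> (not y))) -> (not open))))
Then branch requires (y -> (((y <-> (not y)) -> (((q and hit) -> (not open)) and ((not (q and hit)) -> (not open)))) and ((not (y <-> (not y))) -> (not open)))) and ((not y) -> ((not q) and ((y <-> (not y)) -> (((q and hit) -> (not open)) and ((not (q and hit)) -> (not open)))) and ((not (y <-> (not y))) -> (not open)))); else branch requires (y -> (((y <-> (not y)) -> (not open)) and ((not (y <-> (not y))) -> (not open)))) and ((not y) -> ((not q) and ((y <-> (not y)) -> (not open)) and ((not (y <-> (not y))) -> (not open)))).
Before the if: (y -> ((y -> (((y <-> (not y)) -> (((q and hit) -> (not open)) and ((not (q and hit)) -> (not open)))) and ((not (y <-> (not y))) -> (not open)))) and ((not y) -> ((not q) and ((y <-> (not y)) -> (((q and hit) -> (not open)) and ((not (q and hit)) -> (not open)))) and ((not (y <-> (not y))) -> (not open)))))) and ((not y) -> ((y -> (((y <-> (not y)) -> (not open)) and ((not (y <-> (not y))) -> (not open)))) and ((not y) -> ((not q) and ((y <-> (not y)) -> (not open)) and ((not (y <-> (not y))) -> (not open))))))
Answer: WP = (y -> ((y -> (((y <-> (not y)) -> (((q and hit) -> (not open)) and ((not (q and hit)) -> (not open)))) and ((not (y <-> (not y))) -> (not open)))) and ((not y) -> ((not q) and ((y <-> (not y)) -> (((q and hit) -> (not open)) and ((not (q and hit)) -> (not open)))) and ((not (y <-> (not y))) -> (not open)))))) and ((not y) -> ((y -> (((y <-> (not y)) -> (not open)) and ((not (y <-> (not y))) -> (not open)))) and ((not y) -> ((not q) and ((y <-> (not y)) -> (not open)) and ((not (y <-> (not y))) -> (not open))))))


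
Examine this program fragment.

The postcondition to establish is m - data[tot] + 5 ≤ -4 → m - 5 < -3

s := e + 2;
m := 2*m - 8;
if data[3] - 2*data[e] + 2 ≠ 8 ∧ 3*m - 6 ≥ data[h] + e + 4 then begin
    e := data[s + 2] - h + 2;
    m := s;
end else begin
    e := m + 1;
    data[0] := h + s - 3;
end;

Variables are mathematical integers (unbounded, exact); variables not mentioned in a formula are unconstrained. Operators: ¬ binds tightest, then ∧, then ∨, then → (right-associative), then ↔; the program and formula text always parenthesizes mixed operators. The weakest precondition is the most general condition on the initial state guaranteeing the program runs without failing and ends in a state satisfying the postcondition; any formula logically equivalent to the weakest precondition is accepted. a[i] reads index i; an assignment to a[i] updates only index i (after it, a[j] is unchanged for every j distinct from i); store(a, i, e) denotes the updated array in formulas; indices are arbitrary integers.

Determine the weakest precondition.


Working backward. After the program, the postcondition m - data[tot] + 5 ≤ -4 → m - 5 < -3 must hold; in canonical form it is m ≤ data[tot] - 9 → m < 2.
Then branch requires s ≤ data[tot] - 9 → s < 2; else branch requires m ≤ store(data, 0, h + s - 3)[tot] - 9 → m < 2.
Before the if: ((data[3] ≠ 2*data[e] + 6 ∧ 3*m ≥ data[h] + e + 10) → (s ≤ data[tot] - 9 → s < 2)) ∧ ((¬(data[3] ≠ 2*data[e] + 6 ∧ 3*m ≥ data[h] + e + 10)) → (m ≤ store(data, 0, h + s - 3)[tot] - 9 → m < 2))
Before m := 2*m - 8: ((data[3] ≠ 2*data[e] + 6 ∧ 6*m ≥ data[h] + e + 34) → (s ≤ data[tot] - 9 → s < 2)) ∧ ((¬(data[3] ≠ 2*data[e] + 6 ∧ 6*m ≥ data[h] + e + 34)) → (2*m ≤ store(data, 0, h + s - 3)[tot] - 1 → 2*m < 10))
Before s := e + 2: ((data[3] ≠ 2*data[e] + 6 ∧ 6*m ≥ data[h] + e + 34) → (e ≤ data[tot] - 11 → e < 0)) ∧ ((¬(data[3] ≠ 2*data[e] + 6 ∧ 6*m ≥ data[h] + e + 34)) → (2*m ≤ store(data, 0, e + h - 1)[tot] - 1 → 2*m < 10))
Answer: WP = ((data[3] ≠ 2*data[e] + 6 ∧ 6*m ≥ data[h] + e + 34) → (e ≤ data[tot] - 11 → e < 0)) ∧ ((¬(data[3] ≠ 2*data[e] + 6 ∧ 6*m ≥ data[h] + e + 34)) → (2*m ≤ store(data, 0, e + h - 1)[tot] - 1 → 2*m < 10))


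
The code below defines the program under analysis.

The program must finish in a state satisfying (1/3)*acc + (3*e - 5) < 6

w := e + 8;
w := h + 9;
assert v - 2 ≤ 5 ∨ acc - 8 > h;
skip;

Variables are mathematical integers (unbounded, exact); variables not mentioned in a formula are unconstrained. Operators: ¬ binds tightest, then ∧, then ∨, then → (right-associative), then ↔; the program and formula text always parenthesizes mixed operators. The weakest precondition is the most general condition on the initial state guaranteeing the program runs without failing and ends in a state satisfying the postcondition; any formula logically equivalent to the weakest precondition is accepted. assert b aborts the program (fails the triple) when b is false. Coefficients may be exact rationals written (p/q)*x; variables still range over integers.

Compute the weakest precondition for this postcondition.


Working backward. After the program, the postcondition (1/3)*acc + (3*e - 5) < 6 must hold; in canonical form it is (1/3)*acc + 3*e < 11.
Before skip: (1/3)*acc + 3*e < 11
Before assert v - 2 ≤ 5 ∨ acc - 8 > h: (v ≤ 7 ∨ acc > h + 8) ∧ (1/3)*acc + 3*e < 11
Before w := h + 9: (v ≤ 7 ∨ acc > h + 8) ∧ (1/3)*acc + 3*e < 11
Before w := e + 8: (v ≤ 7 ∨ acc > h + 8) ∧ (1/3)*acc + 3*e < 11
Answer: WP = (v ≤ 7 ∨ acc > h + 8) ∧ (1/3)*acc + 3*e < 11


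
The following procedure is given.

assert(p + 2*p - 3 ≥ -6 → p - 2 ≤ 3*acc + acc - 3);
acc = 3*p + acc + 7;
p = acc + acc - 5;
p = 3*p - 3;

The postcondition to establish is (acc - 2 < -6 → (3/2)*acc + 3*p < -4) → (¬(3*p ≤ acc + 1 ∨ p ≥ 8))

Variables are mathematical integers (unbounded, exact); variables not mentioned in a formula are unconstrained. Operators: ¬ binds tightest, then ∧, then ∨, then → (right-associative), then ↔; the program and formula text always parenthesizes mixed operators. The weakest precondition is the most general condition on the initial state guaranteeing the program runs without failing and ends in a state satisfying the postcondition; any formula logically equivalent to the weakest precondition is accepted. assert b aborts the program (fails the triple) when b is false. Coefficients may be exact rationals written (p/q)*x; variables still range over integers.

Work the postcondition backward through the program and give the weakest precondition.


Working backward. After the program, the postcondition (acc - 2 < -6 → (3/2)*acc + 3*p < -4) → (¬(3*p ≤ acc + 1 ∨ p ≥ 8)) must hold; in canonical form it is (acc < -4 → (3/2)*acc + 3*p < -4) → (¬(3*p ≤ acc + 1 ∨ p ≥ 8)).
Before p := 3*p - 3: (acc < -4 → (3/2)*acc + 9*p < 5) → (¬(9*p ≤ acc + 10 ∨ 3*p ≥ 11))
Before p := acc + acc - 5: (acc < -4 → (39/2)*acc < 50) → (¬(17*acc ≤ 55 ∨ 6*acc ≥ 26))
Before acc := 3*p + acc + 7: (acc + 3*p < -11 → (39/2)*acc + (117/2)*p < -173/2) → (¬(17*acc + 51*p ≤ -64 ∨ 6*acc + 18*p ≥ -16))
Before assert p + 2*p - 3 ≥ -6 → p - 2 ≤ 3*acc + acc - 3: (3*p ≥ -3 → p ≤ 4*acc - 1) ∧ ((acc + 3*p < -11 → (39/2)*acc + (117/2)*p < -173/2) → (¬(17*acc + 51*p ≤ -64 ∨ 6*acc + 18*p ≥ -16)))
Answer: WP = (3*p ≥ -3 → p ≤ 4*acc - 1) ∧ ((acc + 3*p < -11 → (39/2)*acc + (117/2)*p < -173/2) → (¬(17*acc + 51*p ≤ -64 ∨ 6*acc + 18*p ≥ -16)))


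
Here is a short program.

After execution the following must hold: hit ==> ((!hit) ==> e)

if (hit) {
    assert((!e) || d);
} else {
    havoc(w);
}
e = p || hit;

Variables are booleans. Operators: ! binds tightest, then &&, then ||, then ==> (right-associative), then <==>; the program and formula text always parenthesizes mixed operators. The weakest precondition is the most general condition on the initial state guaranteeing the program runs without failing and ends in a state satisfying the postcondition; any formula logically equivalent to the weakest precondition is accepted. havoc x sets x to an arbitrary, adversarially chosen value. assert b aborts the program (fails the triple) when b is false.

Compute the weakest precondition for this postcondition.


Working backward. After the program, hit ==> ((!hit) ==> e) must hold.
Before e := p || hit: hit ==> ((!hit) ==> (p || hit))
Then branch requires ((!e) || d) && (hit ==> ((!hit) ==> (p || hit))); else branch requires hit ==> ((!hit) ==> (p || hit)).
Before the if: (hit ==> (((!e) || d) && (hit ==> ((!hit) ==> (p || hit))))) && ((!hit) ==> (hit ==> ((!hit) ==> (p || hit))))
Answer: WP = (hit ==> (((!e) || d) && (hit ==> ((!hit) ==> (p || hit))))) && ((!hit) ==> (hit ==> ((!hit) ==> (p || hit))))


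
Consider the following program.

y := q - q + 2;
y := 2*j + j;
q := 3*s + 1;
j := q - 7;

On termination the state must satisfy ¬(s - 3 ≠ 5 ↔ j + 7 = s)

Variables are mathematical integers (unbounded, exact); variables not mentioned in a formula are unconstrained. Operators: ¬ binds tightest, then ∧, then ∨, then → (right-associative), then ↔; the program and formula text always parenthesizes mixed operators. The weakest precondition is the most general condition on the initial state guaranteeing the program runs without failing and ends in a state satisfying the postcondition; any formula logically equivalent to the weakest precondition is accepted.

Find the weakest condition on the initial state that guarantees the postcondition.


Working backward. After the program, the postcondition ¬(s - 3 ≠ 5 ↔ j + 7 = s) must hold; in canonical form it is ¬(s ≠ 8 ↔ j = s - 7).
Before j := q - 7: ¬(s ≠ 8 ↔ q = s)
Before q := 3*s + 1: ¬(s ≠ 8 ↔ 2*s = -1)
Before y := 2*j + j: ¬(s ≠ 8 ↔ 2*s = -1)
Before y := q - q + 2: ¬(s ≠ 8 ↔ 2*s = -1)
Answer: WP = ¬(s ≠ 8 ↔ 2*s = -1)


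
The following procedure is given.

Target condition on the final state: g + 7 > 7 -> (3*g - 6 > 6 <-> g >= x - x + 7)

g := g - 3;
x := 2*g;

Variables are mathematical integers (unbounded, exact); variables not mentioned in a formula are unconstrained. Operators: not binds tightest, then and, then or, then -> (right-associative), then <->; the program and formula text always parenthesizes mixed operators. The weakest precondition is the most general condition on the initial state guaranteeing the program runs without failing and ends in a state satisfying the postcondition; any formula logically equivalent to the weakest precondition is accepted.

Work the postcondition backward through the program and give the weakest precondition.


Working backward. After the program, the postcondition g + 7 > 7 -> (3*g - 6 > 6 <-> g >= x - x + 7) must hold; in canonical form it is g > 0 -> (3*g > 12 <-> g >= 7).
Before x := 2*g: g > 0 -> (3*g > 12 <-> g >= 7)
Before g := g - 3: g > 3 -> (3*g > 21 <-> g >= 10)
Answer: WP = g > 3 -> (3*g > 21 <-> g >= 10)


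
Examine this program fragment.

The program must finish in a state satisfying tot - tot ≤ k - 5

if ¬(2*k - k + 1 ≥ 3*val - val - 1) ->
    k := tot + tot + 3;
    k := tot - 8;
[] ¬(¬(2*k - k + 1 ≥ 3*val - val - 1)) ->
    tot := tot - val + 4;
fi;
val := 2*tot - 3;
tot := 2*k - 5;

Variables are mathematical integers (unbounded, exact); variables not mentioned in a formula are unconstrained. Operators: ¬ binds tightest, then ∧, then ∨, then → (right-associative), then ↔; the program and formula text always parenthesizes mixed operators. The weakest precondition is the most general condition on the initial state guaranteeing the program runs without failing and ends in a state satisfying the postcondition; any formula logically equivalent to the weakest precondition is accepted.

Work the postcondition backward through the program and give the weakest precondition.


Working backward. After the program, the postcondition tot - tot ≤ k - 5 must hold; in canonical form it is k ≥ 5.
Before tot := 2*k - 5: k ≥ 5
Before val := 2*tot - 3: k ≥ 5
Then branch requires tot ≥ 13; else branch requires k ≥ 5.
Before the if: ((¬(k ≥ 2*val - 2)) → tot ≥ 13) ∧ (k ≥ 2*val - 2 → k ≥ 5)
Answer: WP = ((¬(k ≥ 2*val - 2)) → tot ≥ 13) ∧ (k ≥ 2*val - 2 → k ≥ 5)


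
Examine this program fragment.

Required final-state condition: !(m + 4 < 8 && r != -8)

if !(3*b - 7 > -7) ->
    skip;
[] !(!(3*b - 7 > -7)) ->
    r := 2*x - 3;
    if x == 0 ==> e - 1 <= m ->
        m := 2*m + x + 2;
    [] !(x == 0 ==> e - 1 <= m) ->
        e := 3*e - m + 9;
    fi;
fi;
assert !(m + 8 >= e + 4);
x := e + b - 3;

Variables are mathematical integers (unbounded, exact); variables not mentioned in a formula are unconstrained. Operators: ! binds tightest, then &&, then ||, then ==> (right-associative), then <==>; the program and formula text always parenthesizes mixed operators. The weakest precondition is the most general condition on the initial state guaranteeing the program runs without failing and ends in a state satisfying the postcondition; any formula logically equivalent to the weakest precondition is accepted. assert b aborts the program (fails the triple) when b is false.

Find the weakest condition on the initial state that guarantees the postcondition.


Working backward. After the program, the postcondition !(m + 4 < 8 && r != -8) must hold; in canonical form it is !(m < 4 && r != -8).
Before x := e + b - 3: !(m < 4 && r != -8)
Before assert !(m + 8 >= e + 4): (!(m >= e - 4)) && (!(m < 4 && r != -8))
Then branch requires (!(m >= e - 4)) && (!(m < 4 && r != -8)); else branch requires ((x == 0 ==> e <= m + 1) ==> ((!(2*m + x >= e - 6)) && (!(2*m + x < 2 && 2*x != -5)))) && ((!(x == 0 ==> e <= m + 1)) ==> ((!(2*m >= 3*e + 5)) && (!(m < 4 && 2*x != -5)))).
Before the if: ((!(3*b > 0)) ==> ((!(m >= e - 4)) && (!(m < 4 && r != -8)))) && (3*b > 0 ==> (((x == 0 ==> e <= m + 1) ==> ((!(2*m + x >= e - 6)) && (!(2*m + x < 2 && 2*x != -5)))) && ((!(x == 0 ==> e <= m + 1)) ==> ((!(2*m >= 3*e + 5)) && (!(m < 4 && 2*x != -5))))))
Answer: WP = ((!(3*b > 0)) ==> ((!(m >= e - 4)) && (!(m < 4 && r != -8)))) && (3*b > 0 ==> (((x == 0 ==> e <= m + 1) ==> ((!(2*m + x >= e - 6)) && (!(2*m + x < 2 && 2*x != -5)))) && ((!(x == 0 ==> e <= m + 1)) ==> ((!(2*m >= 3*e + 5)) && (!(m < 4 && 2*x != -5))))))


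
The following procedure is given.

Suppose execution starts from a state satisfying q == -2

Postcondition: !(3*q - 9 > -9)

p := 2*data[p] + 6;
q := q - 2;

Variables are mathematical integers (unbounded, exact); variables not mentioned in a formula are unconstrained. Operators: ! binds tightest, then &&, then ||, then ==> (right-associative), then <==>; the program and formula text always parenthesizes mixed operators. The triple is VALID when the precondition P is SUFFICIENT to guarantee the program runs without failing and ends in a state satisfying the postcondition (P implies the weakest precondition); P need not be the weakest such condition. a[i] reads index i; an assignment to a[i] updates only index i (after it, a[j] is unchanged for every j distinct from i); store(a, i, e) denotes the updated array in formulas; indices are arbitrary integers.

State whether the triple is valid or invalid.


Working backward. After the program, the postcondition !(3*q - 9 > -9) must hold; in canonical form it is !(3*q > 0).
Before q := q - 2: !(3*q > 6)
Before p := 2*data[p] + 6: !(3*q > 6)
The weakest precondition is !(3*q > 6).
Check whether q == -2 implies it.
Every state satisfying the precondition satisfies the weakest precondition: the implication holds.
Answer: valid


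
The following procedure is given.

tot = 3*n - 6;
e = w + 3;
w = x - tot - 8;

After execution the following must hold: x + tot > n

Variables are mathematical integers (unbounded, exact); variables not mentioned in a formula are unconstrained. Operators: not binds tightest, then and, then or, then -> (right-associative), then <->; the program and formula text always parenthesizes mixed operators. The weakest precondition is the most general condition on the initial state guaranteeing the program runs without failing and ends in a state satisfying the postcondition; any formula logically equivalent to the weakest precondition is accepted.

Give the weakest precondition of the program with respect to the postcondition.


Working backward. After the program, the postcondition x + tot > n must hold; in canonical form it is tot + x > n.
Before w := x - tot - 8: tot + x > n
Before e := w + 3: tot + x > n
Before tot := 3*n - 6: 2*n + x > 6
Answer: WP = 2*n + x > 6


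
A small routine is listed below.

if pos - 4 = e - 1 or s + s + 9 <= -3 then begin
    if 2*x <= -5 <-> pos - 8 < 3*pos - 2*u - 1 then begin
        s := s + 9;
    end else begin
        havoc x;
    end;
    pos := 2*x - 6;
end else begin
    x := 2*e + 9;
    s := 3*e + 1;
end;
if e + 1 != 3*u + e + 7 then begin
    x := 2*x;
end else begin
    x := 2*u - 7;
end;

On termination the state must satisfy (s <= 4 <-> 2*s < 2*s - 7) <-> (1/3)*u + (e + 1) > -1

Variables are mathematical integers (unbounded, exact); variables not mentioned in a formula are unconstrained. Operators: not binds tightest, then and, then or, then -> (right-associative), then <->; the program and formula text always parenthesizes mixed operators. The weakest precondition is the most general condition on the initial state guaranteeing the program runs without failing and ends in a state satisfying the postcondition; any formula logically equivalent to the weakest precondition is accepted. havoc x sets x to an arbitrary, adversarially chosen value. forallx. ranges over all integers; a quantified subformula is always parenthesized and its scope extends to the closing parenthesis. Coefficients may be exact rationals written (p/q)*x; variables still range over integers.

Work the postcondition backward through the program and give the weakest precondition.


Working backward. After the program, the postcondition (s <= 4 <-> 2*s < 2*s - 7) <-> (1/3)*u + (e + 1) > -1 must hold; in canonical form it is (not (s <= 4)) <-> e + (1/3)*u > -2.
Then branch requires (not (s <= 4)) <-> e + (1/3)*u > -2; else branch requires (not (s <= 4)) <-> e + (1/3)*u > -2.
Before the if: (3*u != -6 -> ((not (s <= 4)) <-> e + (1/3)*u > -2)) and ((not (3*u != -6)) -> ((not (s <= 4)) <-> e + (1/3)*u > -2))
Then branch requires ((2*x <= -5 <-> 2*u < 2*pos + 7) -> ((3*u != -6 -> ((not (s <= -5)) <-> e + (1/3)*u > -2)) and ((not (3*u != -6)) -> ((not (s <= -5)) <-> e + (1/3)*u > -2)))) and ((not (2*x <= -5 <-> 2*u < 2*pos + 7)) -> ((3*u != -6 -> ((not (s <= 4)) <-> e + (1/3)*u > -2)) and ((not (3*u != -6)) -> ((not (s <= 4)) <-> e + (1/3)*u > -2)))); else branch requires (3*u != -6 -> ((not (3*e <= 3)) <-> e + (1/3)*u > -2)) and ((not (3*u != -6)) -> ((not (3*e <= 3)) <-> e + (1/3)*u > -2)).
Before the if: ((pos = e + 3 or 2*s <= -12) -> (((2*x <= -5 <-> 2*u < 2*pos + 7) -> ((3*u != -6 -> ((not (s <= -5)) <-> e + (1/3)*u > -2)) and ((not (3*u != -6)) -> ((not (s <= -5)) <-> e + (1/3)*u > -2)))) and ((not (2*x <= -5 <-> 2*u < 2*pos + 7)) -> ((3*u != -6 -> ((not (s <= 4)) <-> e + (1/3)*u > -2)) and ((not (3*u != -6)) -> ((not (s <= 4)) <-> e + (1/3)*u > -2)))))) and ((not (pos = e + 3 or 2*s <= -12)) -> ((3*u != -6 -> ((not (3*e <= 3)) <-> e + (1/3)*u > -2)) and ((not (3*u != -6)) -> ((not (3*e <= 3)) <-> e + (1/3)*u > -2))))
Answer: WP = ((pos = e + 3 or 2*s <= -12) -> (((2*x <= -5 <-> 2*u < 2*pos + 7) -> ((3*u != -6 -> ((not (s <= -5)) <-> e + (1/3)*u > -2)) and ((not (3*u != -6)) -> ((not (s <= -5)) <-> e + (1/3)*u > -2)))) and ((not (2*x <= -5 <-> 2*u < 2*pos + 7)) -> ((3*u != -6 -> ((not (s <= 4)) <-> e + (1/3)*u > -2)) and ((not (3*u != -6)) -> ((not (s <= 4)) <-> e + (1/3)*u > -2)))))) and ((not (pos = e + 3 or 2*s <= -12)) -> ((3*u != -6 -> ((not (3*e <= 3)) <-> e + (1/3)*u > -2)) and ((not (3*u != -6)) -> ((not (3*e <= 3)) <-> e + (1/3)*u > -2))))


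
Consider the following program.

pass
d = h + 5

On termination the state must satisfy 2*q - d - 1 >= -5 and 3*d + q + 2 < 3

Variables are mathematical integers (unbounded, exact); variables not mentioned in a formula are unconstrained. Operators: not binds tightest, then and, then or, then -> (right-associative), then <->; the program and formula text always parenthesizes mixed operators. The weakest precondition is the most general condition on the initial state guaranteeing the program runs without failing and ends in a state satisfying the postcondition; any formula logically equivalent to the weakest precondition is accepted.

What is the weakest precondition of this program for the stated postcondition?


Working backward. After the program, the postcondition 2*q - d - 1 >= -5 and 3*d + q + 2 < 3 must hold; in canonical form it is 2*q >= d - 4 and 3*d + q < 1.
Before d := h + 5: 2*q >= h + 1 and 3*h + q < -14
Before skip: 2*q >= h + 1 and 3*h + q < -14
Answer: WP = 2*q >= h + 1 and 3*h + q < -14


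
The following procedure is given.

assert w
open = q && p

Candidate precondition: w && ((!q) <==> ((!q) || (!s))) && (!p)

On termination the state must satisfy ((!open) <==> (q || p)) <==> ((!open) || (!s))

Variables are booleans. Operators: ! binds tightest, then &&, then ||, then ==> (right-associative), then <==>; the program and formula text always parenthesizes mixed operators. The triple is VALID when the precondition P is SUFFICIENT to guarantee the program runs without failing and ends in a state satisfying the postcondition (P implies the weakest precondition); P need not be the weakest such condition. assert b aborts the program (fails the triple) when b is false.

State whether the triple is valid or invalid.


Working backward. After the program, ((!open) <==> (q || p)) <==> ((!open) || (!s)) must hold.
Before open := q && p: ((!(q && p)) <==> (q || p)) <==> ((!(q && p)) || (!s))
Before assert w: w && (((!(q && p)) <==> (q || p)) <==> ((!(q && p)) || (!s)))
The weakest precondition is w && (((!(q && p)) <==> (q || p)) <==> ((!(q && p)) || (!s))).
Check whether w && ((!q) <==> ((!q) || (!s))) && (!p) implies it.
Countermodel: at the initial state p = false, q = false, s = false, w = true, the precondition holds but the weakest precondition fails.
Answer: invalid


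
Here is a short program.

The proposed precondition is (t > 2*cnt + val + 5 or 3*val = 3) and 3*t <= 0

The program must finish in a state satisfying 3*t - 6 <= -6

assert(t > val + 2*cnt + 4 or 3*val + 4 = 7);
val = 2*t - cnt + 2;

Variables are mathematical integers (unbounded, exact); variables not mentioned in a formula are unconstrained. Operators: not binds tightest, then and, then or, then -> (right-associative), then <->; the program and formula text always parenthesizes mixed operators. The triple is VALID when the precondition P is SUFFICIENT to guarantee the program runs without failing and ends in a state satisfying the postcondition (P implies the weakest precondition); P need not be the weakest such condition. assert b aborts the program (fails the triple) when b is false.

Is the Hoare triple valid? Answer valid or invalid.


Working backward. After the program, the postcondition 3*t - 6 <= -6 must hold; in canonical form it is 3*t <= 0.
Before val := 2*t - cnt + 2: 3*t <= 0
Before assert t > val + 2*cnt + 4 or 3*val + 4 = 7: (t > 2*cnt + val + 4 or 3*val = 3) and 3*t <= 0
The weakest precondition is (t > 2*cnt + val + 4 or 3*val = 3) and 3*t <= 0.
Check whether (t > 2*cnt + val + 5 or 3*val = 3) and 3*t <= 0 implies it.
Every state satisfying the precondition satisfies the weakest precondition: the implication holds.
Answer: valid


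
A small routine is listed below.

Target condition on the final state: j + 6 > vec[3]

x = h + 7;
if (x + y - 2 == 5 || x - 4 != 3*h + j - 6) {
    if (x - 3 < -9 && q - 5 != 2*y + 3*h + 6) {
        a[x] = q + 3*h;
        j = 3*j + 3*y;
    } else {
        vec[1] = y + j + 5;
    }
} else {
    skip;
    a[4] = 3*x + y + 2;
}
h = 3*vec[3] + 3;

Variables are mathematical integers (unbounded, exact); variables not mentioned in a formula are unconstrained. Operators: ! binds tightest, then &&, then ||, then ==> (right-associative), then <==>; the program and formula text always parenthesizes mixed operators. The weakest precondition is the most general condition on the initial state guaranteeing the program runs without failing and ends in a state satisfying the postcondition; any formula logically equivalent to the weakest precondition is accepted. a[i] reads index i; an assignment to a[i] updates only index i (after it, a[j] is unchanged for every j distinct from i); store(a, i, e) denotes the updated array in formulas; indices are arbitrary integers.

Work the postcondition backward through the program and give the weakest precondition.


Working backward. After the program, the postcondition j + 6 > vec[3] must hold; in canonical form it is j > vec[3] - 6.
Before h := 3*vec[3] + 3: j > vec[3] - 6
Then branch requires ((x < -6 && q != 3*h + 2*y + 11) ==> 3*j + 3*y > vec[3] - 6) && ((!(x < -6 && q != 3*h + 2*y + 11)) ==> j > vec[3] - 6); else branch requires j > vec[3] - 6.
Before the if: ((x + y == 7 || x != 3*h + j - 2) ==> (((x < -6 && q != 3*h + 2*y + 11) ==> 3*j + 3*y > vec[3] - 6) && ((!(x < -6 && q != 3*h + 2*y + 11)) ==> j > vec[3] - 6))) && ((!(x + y == 7 || x != 3*h + j - 2)) ==> j > vec[3] - 6)
Before x := h + 7: ((h + y == 0 || 2*h + j != 9) ==> (((h < -13 && q != 3*h + 2*y + 11) ==> 3*j + 3*y > vec[3] - 6) && ((!(h < -13 && q != 3*h + 2*y + 11)) ==> j > vec[3] - 6))) && ((!(h + y == 0 || 2*h + j != 9)) ==> j > vec[3] - 6)
Answer: WP = ((h + y == 0 || 2*h + j != 9) ==> (((h < -13 && q != 3*h + 2*y + 11) ==> 3*j + 3*y > vec[3] - 6) && ((!(h < -13 && q != 3*h + 2*y + 11)) ==> j > vec[3] - 6))) && ((!(h + y == 0 || 2*h + j != 9)) ==> j > vec[3] - 6)
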